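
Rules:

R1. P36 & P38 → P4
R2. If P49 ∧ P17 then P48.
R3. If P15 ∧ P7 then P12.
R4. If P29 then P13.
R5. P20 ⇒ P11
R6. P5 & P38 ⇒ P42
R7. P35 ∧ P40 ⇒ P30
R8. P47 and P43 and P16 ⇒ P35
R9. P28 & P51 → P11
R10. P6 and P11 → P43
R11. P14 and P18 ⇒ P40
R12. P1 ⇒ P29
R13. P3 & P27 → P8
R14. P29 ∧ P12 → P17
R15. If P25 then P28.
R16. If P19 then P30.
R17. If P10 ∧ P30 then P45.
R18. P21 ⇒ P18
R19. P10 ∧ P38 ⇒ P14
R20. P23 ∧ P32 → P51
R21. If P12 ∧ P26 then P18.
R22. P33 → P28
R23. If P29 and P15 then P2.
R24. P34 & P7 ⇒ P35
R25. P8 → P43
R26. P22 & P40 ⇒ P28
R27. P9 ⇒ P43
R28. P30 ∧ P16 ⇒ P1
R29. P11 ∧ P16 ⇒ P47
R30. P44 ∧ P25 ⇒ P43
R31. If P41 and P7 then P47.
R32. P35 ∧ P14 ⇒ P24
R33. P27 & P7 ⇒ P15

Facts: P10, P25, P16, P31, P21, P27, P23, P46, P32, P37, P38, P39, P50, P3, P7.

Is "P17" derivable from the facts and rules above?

P8  (by R13: P3, P27)
P28  (by R15: P25)
P18  (by R18: P21)
P14  (by R19: P10, P38)
P51  (by R20: P23, P32)
P43  (by R25: P8)
P15  (by R33: P27, P7)
P12  (by R3: P15, P7)
P11  (by R9: P28, P51)
P40  (by R11: P14, P18)
P47  (by R29: P11, P16)
P35  (by R8: P47, P43, P16)
P30  (by R7: P35, P40)
P1  (by R28: P30, P16)
P29  (by R12: P1)
P17  (by R14: P29, P12)

Yes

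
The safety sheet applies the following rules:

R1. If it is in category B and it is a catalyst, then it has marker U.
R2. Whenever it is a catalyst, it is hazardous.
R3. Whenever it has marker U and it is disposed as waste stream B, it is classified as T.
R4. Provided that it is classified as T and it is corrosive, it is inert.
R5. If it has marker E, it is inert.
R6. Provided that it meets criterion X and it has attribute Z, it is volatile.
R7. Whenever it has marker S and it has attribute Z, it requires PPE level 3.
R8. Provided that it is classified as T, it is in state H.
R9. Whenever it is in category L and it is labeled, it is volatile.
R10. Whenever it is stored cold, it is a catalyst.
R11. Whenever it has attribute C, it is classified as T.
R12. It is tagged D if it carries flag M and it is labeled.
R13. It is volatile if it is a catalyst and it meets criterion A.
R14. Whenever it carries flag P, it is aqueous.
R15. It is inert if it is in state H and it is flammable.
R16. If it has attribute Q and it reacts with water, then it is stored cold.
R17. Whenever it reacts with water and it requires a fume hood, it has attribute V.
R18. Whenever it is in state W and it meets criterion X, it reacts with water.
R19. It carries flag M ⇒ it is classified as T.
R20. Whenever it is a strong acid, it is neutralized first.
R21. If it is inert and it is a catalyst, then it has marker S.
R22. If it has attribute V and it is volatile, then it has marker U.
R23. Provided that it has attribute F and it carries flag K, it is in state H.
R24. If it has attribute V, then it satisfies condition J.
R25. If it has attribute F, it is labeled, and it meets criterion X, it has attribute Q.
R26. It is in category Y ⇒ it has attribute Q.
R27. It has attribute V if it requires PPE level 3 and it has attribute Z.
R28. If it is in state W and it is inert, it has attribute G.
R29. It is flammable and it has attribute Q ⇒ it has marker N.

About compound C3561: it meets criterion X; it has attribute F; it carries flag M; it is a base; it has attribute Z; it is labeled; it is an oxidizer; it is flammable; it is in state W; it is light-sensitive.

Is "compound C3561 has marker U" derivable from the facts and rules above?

By R6 (it meets criterion X, it has attribute Z): it is volatile.
By R18 (it is in state W, it meets criterion X): it reacts with water.
By R19 (it carries flag M): it is classified as T.
By R25 (it has attribute F, it is labeled, it meets criterion X): it has attribute Q.
By R8 (it is classified as T): it is in state H.
By R15 (it is in state H, it is flammable): it is inert.
By R16 (it has attribute Q, it reacts with water): it is stored cold.
By R10 (it is stored cold): it is a catalyst.
By R21 (it is inert, it is a catalyst): it has marker S.
By R7 (it has marker S, it has attribute Z): it requires PPE level 3.
By R27 (it requires PPE level 3, it has attribute Z): it has attribute V.
By R22 (it has attribute V, it is volatile): it has marker U.

Yes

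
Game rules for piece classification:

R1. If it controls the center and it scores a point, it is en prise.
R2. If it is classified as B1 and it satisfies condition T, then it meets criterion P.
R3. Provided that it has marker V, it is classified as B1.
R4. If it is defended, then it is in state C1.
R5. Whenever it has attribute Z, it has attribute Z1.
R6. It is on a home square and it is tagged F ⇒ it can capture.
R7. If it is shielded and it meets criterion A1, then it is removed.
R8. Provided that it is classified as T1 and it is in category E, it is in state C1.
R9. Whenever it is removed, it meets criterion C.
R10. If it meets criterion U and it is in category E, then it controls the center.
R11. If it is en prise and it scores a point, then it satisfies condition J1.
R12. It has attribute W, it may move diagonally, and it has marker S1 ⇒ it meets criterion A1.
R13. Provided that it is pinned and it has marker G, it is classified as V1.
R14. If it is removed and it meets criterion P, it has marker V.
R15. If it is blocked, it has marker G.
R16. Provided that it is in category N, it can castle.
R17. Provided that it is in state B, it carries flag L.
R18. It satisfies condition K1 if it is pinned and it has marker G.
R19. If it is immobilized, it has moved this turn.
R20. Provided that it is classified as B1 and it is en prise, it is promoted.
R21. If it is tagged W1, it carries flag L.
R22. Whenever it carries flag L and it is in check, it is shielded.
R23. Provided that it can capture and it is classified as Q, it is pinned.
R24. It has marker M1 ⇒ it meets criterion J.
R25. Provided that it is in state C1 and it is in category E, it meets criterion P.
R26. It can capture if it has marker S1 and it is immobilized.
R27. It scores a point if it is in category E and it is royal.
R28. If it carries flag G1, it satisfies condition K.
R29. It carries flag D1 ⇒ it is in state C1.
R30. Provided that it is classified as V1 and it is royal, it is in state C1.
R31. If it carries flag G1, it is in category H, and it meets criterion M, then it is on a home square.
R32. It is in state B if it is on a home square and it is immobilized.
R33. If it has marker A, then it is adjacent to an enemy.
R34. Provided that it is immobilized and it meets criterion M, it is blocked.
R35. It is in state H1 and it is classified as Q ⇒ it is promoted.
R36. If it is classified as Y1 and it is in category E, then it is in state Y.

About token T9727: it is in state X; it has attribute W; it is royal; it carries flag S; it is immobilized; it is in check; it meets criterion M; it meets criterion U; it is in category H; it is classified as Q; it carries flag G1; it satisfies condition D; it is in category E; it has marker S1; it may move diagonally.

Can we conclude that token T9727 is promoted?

By R10 (it meets criterion U, it is in category E): it controls the center.
By R12 (it has attribute W, it may move diagonally, it has marker S1): it meets criterion A1.
By R26 (it has marker S1, it is immobilized): it can capture.
By R27 (it is in category E, it is royal): it scores a point.
By R31 (it carries flag G1, it is in category H, it meets criterion M): it is on a home square.
By R32 (it is on a home square, it is immobilized): it is in state B.
By R34 (it is immobilized, it meets criterion M): it is blocked.
By R1 (it controls the center, it scores a point): it is en prise.
By R15 (it is blocked): it has marker G.
By R17 (it is in state B): it carries flag L.
By R22 (it carries flag L, it is in check): it is shielded.
By R23 (it can capture, it is classified as Q): it is pinned.
By R7 (it is shielded, it meets criterion A1): it is removed.
By R13 (it is pinned, it has marker G): it is classified as V1.
By R30 (it is classified as V1, it is royal): it is in state C1.
By R25 (it is in state C1, it is in category E): it meets criterion P.
By R14 (it is removed, it meets criterion P): it has marker V.
By R3 (it has marker V): it is classified as B1.
By R20 (it is classified as B1, it is en prise): it is promoted.

Yes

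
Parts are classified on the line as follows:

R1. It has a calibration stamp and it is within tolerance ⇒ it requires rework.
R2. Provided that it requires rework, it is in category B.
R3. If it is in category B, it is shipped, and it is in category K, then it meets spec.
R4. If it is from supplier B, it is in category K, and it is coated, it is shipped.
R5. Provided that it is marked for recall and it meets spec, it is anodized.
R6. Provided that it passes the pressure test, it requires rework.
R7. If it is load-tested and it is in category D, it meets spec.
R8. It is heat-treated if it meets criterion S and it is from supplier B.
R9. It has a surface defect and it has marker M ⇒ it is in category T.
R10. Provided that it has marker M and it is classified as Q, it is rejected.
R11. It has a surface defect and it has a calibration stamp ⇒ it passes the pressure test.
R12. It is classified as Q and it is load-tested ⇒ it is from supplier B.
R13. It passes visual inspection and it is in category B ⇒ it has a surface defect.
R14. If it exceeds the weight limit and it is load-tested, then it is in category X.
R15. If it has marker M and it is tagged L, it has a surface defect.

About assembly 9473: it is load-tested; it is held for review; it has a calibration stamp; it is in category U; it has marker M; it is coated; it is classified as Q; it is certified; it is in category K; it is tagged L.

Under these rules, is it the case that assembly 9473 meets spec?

By R12 (it is classified as Q, it is load-tested): it is from supplier B.
By R15 (it has marker M, it is tagged L): it has a surface defect.
By R4 (it is from supplier B, it is in category K, it is coated): it is shipped.
By R11 (it has a surface defect, it has a calibration stamp): it passes the pressure test.
By R6 (it passes the pressure test): it requires rework.
By R2 (it requires rework): it is in category B.
By R3 (it is in category B, it is shipped, it is in category K): it meets spec.

Yes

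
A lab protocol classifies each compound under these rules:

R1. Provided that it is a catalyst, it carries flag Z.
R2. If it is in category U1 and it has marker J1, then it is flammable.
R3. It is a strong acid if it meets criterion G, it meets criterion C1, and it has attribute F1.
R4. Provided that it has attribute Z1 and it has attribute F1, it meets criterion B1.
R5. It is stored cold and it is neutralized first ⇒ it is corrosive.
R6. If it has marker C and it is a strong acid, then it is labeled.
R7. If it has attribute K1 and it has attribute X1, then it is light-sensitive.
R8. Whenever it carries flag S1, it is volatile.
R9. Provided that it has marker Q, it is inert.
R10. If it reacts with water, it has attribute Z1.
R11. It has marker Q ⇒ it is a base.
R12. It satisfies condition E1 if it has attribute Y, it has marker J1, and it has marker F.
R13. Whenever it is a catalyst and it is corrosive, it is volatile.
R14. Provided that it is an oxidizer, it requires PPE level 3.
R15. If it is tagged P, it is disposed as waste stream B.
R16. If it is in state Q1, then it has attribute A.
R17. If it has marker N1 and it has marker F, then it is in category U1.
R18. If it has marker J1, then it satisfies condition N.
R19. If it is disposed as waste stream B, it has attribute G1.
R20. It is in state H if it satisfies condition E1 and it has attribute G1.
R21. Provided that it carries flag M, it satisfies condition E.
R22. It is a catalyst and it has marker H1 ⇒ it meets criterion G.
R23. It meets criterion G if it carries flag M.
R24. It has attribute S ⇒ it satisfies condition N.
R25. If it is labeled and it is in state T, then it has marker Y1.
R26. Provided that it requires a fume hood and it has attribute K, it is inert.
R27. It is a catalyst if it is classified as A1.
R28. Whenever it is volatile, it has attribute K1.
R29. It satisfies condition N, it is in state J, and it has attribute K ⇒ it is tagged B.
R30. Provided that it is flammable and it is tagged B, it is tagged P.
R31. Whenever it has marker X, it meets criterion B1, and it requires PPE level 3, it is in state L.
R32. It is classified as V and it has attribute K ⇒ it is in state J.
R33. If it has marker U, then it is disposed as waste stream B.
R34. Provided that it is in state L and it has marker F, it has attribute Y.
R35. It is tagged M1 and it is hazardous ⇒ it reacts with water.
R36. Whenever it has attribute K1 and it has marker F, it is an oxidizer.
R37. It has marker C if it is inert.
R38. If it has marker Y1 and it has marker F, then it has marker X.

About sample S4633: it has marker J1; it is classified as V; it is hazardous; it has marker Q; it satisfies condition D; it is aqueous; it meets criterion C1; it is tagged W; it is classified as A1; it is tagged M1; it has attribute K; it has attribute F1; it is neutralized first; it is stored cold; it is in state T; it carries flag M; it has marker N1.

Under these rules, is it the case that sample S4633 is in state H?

Forward chaining from the given facts derives: is corrosive, is inert, is a base, satisfies condition N, satisfies condition E, meets criterion G, is a catalyst, is in state J, reacts with water, has marker C, carries flag Z, is a strong acid, is labeled, has attribute Z1, is volatile, has marker Y1, has attribute K1, is tagged B, meets criterion B1.
The only rule concluding "it is in state H" is R20, which needs "it satisfies condition E1"; that is never established.

No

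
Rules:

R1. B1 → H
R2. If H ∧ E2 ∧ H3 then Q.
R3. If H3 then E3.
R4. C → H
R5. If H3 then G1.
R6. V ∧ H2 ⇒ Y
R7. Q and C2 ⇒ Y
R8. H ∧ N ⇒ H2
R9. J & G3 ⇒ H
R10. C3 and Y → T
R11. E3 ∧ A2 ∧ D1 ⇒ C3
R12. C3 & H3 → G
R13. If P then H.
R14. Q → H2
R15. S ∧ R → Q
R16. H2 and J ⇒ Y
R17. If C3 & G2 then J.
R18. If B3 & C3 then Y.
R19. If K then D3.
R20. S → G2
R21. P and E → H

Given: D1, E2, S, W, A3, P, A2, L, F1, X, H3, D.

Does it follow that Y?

Yes

E3  (by R3: H3)
C3  (by R11: E3, A2, D1)
H  (by R13: P)
G2  (by R20: S)
Q  (by R2: H, E2, H3)
H2  (by R14: Q)
J  (by R17: C3, G2)
Y  (by R16: H2, J)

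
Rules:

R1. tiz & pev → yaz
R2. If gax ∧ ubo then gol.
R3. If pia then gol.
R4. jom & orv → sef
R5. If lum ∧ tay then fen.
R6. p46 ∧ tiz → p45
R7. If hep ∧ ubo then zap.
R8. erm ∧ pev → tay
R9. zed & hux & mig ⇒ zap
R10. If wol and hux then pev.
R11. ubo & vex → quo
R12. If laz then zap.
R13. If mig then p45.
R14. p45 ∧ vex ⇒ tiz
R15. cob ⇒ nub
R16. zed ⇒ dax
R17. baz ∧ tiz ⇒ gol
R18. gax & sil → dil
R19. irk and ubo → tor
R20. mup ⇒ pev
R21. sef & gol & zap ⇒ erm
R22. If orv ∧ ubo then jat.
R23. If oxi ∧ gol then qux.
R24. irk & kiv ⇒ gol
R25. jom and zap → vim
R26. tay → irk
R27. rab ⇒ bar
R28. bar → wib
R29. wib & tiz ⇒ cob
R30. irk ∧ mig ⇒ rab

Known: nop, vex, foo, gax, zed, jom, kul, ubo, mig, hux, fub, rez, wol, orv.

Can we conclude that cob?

gol  (by R2: gax, ubo)
sef  (by R4: jom, orv)
zap  (by R9: zed, hux, mig)
pev  (by R10: wol, hux)
p45  (by R13: mig)
tiz  (by R14: p45, vex)
erm  (by R21: sef, gol, zap)
tay  (by R8: erm, pev)
irk  (by R26: tay)
rab  (by R30: irk, mig)
bar  (by R27: rab)
wib  (by R28: bar)
cob  (by R29: wib, tiz)

Yes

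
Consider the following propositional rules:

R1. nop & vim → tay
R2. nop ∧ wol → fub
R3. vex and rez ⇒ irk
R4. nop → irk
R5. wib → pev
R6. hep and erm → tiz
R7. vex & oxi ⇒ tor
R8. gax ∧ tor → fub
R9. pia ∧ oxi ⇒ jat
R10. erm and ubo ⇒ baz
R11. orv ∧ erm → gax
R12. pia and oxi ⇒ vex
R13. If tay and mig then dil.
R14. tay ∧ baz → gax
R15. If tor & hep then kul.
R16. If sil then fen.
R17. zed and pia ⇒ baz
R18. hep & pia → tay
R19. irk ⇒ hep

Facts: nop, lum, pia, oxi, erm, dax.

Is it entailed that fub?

Forward chaining from the given facts derives: irk, jat, vex, hep, tiz, tor, kul, tay.
Rules concluding fub: R2 needs wol; R8 needs gax — none of these are established.

No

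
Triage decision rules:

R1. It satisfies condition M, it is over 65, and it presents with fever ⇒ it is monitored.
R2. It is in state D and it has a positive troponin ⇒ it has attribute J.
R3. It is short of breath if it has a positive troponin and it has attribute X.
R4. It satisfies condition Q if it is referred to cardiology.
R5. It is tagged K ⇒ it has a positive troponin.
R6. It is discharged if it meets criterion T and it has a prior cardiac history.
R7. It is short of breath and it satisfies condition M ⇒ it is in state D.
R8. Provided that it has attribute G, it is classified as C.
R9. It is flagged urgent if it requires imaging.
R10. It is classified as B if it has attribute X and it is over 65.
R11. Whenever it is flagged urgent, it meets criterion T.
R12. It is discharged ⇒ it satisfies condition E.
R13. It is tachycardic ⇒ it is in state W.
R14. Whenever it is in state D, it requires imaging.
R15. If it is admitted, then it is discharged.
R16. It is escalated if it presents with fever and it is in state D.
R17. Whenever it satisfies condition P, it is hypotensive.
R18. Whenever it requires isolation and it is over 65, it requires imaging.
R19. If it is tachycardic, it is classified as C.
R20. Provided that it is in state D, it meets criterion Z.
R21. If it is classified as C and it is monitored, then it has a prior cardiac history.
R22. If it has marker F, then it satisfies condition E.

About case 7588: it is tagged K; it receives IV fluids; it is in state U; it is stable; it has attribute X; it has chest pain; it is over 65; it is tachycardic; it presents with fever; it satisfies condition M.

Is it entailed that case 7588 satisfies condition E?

Yes

By R1 (it satisfies condition M, it is over 65, it presents with fever): it is monitored.
By R5 (it is tagged K): it has a positive troponin.
By R19 (it is tachycardic): it is classified as C.
By R21 (it is classified as C, it is monitored): it has a prior cardiac history.
By R3 (it has a positive troponin, it has attribute X): it is short of breath.
By R7 (it is short of breath, it satisfies condition M): it is in state D.
By R14 (it is in state D): it requires imaging.
By R9 (it requires imaging): it is flagged urgent.
By R11 (it is flagged urgent): it meets criterion T.
By R6 (it meets criterion T, it has a prior cardiac history): it is discharged.
By R12 (it is discharged): it satisfies condition E.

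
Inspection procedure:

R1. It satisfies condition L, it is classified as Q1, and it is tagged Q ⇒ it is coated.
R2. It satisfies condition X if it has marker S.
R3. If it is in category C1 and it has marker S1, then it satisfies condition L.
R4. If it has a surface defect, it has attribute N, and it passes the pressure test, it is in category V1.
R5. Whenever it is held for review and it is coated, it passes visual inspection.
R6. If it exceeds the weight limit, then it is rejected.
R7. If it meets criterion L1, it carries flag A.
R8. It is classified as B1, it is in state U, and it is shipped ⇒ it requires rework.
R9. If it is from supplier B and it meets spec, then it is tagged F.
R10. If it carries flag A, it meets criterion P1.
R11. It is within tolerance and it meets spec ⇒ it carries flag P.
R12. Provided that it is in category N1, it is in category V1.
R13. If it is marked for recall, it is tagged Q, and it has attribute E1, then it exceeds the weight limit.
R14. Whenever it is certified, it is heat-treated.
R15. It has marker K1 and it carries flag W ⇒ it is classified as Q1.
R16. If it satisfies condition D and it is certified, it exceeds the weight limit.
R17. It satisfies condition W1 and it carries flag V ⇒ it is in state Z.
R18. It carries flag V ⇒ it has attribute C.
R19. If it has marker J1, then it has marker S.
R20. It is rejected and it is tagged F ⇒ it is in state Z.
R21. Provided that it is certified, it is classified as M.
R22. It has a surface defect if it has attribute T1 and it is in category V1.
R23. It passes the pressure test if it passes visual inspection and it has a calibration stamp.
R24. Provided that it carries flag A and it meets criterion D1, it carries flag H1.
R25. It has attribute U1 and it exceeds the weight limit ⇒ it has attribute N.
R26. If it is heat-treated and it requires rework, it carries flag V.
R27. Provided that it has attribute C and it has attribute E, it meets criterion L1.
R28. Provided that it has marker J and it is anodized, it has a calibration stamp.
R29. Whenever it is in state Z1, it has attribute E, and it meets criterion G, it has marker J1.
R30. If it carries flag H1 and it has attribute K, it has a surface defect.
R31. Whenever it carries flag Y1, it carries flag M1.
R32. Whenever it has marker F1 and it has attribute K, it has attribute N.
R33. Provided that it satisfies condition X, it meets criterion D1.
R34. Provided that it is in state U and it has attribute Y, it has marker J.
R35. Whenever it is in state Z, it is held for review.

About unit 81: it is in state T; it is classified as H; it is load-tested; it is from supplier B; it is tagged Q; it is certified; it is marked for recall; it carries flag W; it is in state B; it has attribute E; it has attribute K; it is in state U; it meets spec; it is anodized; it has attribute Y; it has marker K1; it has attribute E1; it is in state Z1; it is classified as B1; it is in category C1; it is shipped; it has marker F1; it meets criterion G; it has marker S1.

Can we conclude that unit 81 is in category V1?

By R3 (it is in category C1, it has marker S1): it satisfies condition L.
By R8 (it is classified as B1, it is in state U, it is shipped): it requires rework.
By R9 (it is from supplier B, it meets spec): it is tagged F.
By R13 (it is marked for recall, it is tagged Q, it has attribute E1): it exceeds the weight limit.
By R14 (it is certified): it is heat-treated.
By R15 (it has marker K1, it carries flag W): it is classified as Q1.
By R26 (it is heat-treated, it requires rework): it carries flag V.
By R29 (it is in state Z1, it has attribute E, it meets criterion G): it has marker J1.
By R32 (it has marker F1, it has attribute K): it has attribute N.
By R34 (it is in state U, it has attribute Y): it has marker J.
By R1 (it satisfies condition L, it is classified as Q1, it is tagged Q): it is coated.
By R6 (it exceeds the weight limit): it is rejected.
By R18 (it carries flag V): it has attribute C.
By R19 (it has marker J1): it has marker S.
By R20 (it is rejected, it is tagged F): it is in state Z.
By R27 (it has attribute C, it has attribute E): it meets criterion L1.
By R28 (it has marker J, it is anodized): it has a calibration stamp.
By R35 (it is in state Z): it is held for review.
By R2 (it has marker S): it satisfies condition X.
By R5 (it is held for review, it is coated): it passes visual inspection.
By R7 (it meets criterion L1): it carries flag A.
By R23 (it passes visual inspection, it has a calibration stamp): it passes the pressure test.
By R33 (it satisfies condition X): it meets criterion D1.
By R24 (it carries flag A, it meets criterion D1): it carries flag H1.
By R30 (it carries flag H1, it has attribute K): it has a surface defect.
By R4 (it has a surface defect, it has attribute N, it passes the pressure test): it is in category V1.

Yes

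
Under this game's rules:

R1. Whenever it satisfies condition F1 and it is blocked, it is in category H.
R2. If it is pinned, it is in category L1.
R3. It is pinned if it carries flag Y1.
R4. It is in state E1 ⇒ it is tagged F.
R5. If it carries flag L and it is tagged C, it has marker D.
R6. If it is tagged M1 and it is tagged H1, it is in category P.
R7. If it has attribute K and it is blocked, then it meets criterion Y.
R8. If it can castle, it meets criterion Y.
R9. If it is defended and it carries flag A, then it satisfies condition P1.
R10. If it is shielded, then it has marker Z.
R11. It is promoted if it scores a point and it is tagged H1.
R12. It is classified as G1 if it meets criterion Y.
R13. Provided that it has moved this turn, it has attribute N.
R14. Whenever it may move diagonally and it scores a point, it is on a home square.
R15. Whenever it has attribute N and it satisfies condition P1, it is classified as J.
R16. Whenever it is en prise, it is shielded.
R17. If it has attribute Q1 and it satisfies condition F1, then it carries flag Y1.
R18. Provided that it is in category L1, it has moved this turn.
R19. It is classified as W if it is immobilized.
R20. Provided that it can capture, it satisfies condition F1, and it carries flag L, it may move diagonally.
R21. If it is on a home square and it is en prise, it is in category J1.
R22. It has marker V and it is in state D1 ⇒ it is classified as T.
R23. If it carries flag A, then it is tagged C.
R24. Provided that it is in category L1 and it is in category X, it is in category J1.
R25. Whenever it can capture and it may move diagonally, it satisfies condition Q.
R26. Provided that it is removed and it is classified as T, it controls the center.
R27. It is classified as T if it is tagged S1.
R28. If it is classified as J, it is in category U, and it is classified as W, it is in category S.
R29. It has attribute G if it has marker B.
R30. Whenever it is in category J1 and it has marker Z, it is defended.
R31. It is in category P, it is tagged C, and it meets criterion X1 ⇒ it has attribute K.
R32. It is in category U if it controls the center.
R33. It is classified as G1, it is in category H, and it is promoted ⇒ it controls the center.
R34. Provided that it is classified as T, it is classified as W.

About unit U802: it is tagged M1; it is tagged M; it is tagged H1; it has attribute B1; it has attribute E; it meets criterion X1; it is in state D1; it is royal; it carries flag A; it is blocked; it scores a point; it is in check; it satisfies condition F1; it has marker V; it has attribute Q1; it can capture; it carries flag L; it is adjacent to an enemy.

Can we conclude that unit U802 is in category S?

Forward chaining from the given facts derives: is in category H, is in category P, is promoted, carries flag Y1, may move diagonally, is classified as T, is tagged C, satisfies condition Q, has attribute K, is classified as W, is pinned, has marker D, meets criterion Y, is classified as G1, is on a home square, controls the center, is in category L1, has moved this turn, is in category U, has attribute N.
The only rule concluding "it is in category S" is R28, which needs "it is classified as J"; that is never established.

No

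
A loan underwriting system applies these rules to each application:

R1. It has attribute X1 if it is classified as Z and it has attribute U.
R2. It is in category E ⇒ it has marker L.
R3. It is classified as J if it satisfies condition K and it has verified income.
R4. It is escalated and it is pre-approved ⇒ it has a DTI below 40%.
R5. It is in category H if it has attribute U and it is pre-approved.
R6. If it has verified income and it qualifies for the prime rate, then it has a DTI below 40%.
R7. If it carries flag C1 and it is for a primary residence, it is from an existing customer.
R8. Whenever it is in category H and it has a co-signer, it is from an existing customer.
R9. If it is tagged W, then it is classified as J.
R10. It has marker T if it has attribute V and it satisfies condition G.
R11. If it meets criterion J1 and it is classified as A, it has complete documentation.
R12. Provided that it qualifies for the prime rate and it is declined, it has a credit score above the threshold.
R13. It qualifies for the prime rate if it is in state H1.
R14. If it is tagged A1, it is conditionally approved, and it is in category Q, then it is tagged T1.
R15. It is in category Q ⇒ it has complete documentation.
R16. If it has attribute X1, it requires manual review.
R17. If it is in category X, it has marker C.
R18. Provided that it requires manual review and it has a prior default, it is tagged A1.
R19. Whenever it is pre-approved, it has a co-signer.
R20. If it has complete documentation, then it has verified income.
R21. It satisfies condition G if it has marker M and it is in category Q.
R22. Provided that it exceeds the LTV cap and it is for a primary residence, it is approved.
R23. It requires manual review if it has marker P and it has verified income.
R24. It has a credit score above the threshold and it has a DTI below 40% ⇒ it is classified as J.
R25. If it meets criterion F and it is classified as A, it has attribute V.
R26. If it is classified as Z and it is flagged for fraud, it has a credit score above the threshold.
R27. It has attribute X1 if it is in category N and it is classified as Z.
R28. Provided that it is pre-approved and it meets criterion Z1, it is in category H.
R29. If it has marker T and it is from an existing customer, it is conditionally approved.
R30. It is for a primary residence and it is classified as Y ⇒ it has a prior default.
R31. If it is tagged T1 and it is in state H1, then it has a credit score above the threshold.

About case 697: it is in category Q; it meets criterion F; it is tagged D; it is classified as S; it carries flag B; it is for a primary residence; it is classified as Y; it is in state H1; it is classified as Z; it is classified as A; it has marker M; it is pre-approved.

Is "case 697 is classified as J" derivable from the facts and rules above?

No

Forward chaining from the given facts derives: qualifies for the prime rate, has complete documentation, has a co-signer, has verified income, satisfies condition G, has attribute V, has a prior default, has a DTI below 40%, has marker T.
Rules concluding "it is classified as J": R3 needs "it satisfies condition K"; R9 needs "it is tagged W"; R24 needs "it has a credit score above the threshold" — none of these are established.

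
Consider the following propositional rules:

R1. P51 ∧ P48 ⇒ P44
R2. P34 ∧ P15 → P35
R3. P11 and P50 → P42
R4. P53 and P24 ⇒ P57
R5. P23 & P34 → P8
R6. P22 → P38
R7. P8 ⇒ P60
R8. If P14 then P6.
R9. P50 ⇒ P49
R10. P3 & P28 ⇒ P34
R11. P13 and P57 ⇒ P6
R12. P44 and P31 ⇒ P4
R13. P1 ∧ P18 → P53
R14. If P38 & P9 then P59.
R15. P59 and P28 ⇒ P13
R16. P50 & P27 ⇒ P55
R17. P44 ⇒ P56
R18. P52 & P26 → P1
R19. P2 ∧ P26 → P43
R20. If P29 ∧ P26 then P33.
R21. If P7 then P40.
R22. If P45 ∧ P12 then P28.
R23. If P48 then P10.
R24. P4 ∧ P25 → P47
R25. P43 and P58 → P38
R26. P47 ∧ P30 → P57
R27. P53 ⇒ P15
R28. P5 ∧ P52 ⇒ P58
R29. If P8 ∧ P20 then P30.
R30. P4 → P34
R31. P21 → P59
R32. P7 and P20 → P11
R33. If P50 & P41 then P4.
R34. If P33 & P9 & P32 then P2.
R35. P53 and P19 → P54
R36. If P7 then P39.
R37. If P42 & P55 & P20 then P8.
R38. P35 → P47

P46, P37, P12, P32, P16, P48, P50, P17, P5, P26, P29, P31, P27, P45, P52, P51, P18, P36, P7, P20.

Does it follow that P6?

No

Forward chaining from the given facts derives: P44, P49, P4, P55, P56, P1, P33, P40, P28, P10, P58, P34, P11, P39, P42, P53, P15, P8, P35, P60, P30, P47, P57.
Rules concluding P6: R8 needs P14; R11 needs P13 — none of these are established.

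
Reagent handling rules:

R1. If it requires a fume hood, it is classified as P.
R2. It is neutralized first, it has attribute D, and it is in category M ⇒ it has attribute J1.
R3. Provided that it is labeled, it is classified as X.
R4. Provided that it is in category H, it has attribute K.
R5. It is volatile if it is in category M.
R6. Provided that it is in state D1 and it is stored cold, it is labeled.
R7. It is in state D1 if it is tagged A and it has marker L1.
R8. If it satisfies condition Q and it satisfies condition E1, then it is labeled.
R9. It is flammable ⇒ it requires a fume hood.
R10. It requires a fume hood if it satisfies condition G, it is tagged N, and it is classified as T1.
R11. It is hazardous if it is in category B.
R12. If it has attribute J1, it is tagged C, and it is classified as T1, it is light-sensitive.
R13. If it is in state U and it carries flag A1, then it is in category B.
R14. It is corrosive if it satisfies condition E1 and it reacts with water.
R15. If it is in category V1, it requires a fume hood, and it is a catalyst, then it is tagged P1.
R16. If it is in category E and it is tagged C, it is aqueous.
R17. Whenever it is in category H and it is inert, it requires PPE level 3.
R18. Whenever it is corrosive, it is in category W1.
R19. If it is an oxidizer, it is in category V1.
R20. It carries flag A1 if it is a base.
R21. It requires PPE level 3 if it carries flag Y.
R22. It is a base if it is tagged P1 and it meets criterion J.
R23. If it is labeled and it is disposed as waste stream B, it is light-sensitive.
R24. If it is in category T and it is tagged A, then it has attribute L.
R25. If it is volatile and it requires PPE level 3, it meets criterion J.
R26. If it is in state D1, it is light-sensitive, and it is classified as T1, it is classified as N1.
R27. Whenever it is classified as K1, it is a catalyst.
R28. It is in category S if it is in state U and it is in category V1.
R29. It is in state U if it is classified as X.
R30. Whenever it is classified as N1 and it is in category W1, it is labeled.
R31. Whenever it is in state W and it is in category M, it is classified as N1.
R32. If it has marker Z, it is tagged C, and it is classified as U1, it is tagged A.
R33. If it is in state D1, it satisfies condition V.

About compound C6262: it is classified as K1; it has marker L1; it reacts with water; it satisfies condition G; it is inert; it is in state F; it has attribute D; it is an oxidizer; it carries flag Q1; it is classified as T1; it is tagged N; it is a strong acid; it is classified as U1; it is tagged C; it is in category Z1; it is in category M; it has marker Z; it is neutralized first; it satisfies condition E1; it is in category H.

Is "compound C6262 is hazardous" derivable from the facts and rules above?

Yes

By R2 (it is neutralized first, it has attribute D, it is in category M): it has attribute J1.
By R5 (it is in category M): it is volatile.
By R10 (it satisfies condition G, it is tagged N, it is classified as T1): it requires a fume hood.
By R12 (it has attribute J1, it is tagged C, it is classified as T1): it is light-sensitive.
By R14 (it satisfies condition E1, it reacts with water): it is corrosive.
By R17 (it is in category H, it is inert): it requires PPE level 3.
By R18 (it is corrosive): it is in category W1.
By R19 (it is an oxidizer): it is in category V1.
By R25 (it is volatile, it requires PPE level 3): it meets criterion J.
By R27 (it is classified as K1): it is a catalyst.
By R32 (it has marker Z, it is tagged C, it is classified as U1): it is tagged A.
By R7 (it is tagged A, it has marker L1): it is in state D1.
By R15 (it is in category V1, it requires a fume hood, it is a catalyst): it is tagged P1.
By R22 (it is tagged P1, it meets criterion J): it is a base.
By R26 (it is in state D1, it is light-sensitive, it is classified as T1): it is classified as N1.
By R30 (it is classified as N1, it is in category W1): it is labeled.
By R3 (it is labeled): it is classified as X.
By R20 (it is a base): it carries flag A1.
By R29 (it is classified as X): it is in state U.
By R13 (it is in state U, it carries flag A1): it is in category B.
By R11 (it is in category B): it is hazardous.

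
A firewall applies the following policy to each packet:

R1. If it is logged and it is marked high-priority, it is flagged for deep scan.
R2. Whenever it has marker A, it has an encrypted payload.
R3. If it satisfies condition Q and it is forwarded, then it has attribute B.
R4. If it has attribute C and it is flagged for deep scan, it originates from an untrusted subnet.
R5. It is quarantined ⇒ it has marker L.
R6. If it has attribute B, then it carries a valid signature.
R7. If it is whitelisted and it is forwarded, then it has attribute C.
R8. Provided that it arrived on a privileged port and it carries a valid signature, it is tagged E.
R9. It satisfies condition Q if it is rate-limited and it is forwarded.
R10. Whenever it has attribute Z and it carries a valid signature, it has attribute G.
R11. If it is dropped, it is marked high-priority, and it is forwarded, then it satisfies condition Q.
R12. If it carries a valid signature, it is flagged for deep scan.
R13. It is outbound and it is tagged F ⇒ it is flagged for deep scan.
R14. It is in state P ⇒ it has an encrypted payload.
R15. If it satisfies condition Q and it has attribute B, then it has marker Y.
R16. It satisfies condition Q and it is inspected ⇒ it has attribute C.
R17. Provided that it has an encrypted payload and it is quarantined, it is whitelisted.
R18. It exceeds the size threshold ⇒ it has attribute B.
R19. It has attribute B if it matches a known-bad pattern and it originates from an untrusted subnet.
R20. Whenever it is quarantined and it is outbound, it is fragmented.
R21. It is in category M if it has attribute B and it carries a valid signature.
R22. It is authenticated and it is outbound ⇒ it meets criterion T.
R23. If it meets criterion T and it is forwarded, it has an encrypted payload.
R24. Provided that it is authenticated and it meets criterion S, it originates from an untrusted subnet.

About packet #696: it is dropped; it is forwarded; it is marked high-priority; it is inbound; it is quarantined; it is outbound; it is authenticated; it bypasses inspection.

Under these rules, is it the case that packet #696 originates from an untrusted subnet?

Yes

By R11 (it is dropped, it is marked high-priority, it is forwarded): it satisfies condition Q.
By R22 (it is authenticated, it is outbound): it meets criterion T.
By R23 (it meets criterion T, it is forwarded): it has an encrypted payload.
By R3 (it satisfies condition Q, it is forwarded): it has attribute B.
By R6 (it has attribute B): it carries a valid signature.
By R12 (it carries a valid signature): it is flagged for deep scan.
By R17 (it has an encrypted payload, it is quarantined): it is whitelisted.
By R7 (it is whitelisted, it is forwarded): it has attribute C.
By R4 (it has attribute C, it is flagged for deep scan): it originates from an untrusted subnet.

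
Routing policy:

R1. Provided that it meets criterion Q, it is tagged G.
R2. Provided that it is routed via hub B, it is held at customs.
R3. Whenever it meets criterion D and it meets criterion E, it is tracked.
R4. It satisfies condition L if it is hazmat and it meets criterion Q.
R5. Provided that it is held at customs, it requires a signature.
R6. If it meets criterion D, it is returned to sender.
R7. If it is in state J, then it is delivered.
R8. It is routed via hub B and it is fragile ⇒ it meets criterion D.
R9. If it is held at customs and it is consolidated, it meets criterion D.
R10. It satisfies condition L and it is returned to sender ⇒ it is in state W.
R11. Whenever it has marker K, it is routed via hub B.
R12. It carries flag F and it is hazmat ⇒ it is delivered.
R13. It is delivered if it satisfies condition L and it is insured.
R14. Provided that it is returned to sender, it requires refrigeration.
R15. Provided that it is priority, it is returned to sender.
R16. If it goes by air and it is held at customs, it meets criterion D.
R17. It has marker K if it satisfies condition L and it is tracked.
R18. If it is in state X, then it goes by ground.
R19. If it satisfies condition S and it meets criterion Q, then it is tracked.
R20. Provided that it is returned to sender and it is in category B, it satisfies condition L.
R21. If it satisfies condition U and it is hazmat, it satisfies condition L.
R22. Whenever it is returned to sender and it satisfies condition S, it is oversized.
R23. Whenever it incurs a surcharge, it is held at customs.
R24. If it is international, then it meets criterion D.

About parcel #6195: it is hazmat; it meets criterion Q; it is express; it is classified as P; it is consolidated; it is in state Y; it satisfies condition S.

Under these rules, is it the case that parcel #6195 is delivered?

Forward chaining from the given facts derives: is tagged G, satisfies condition L, is tracked, has marker K, is routed via hub B, is held at customs, requires a signature, meets criterion D, is returned to sender, is in state W, requires refrigeration, is oversized.
Rules concluding "it is delivered": R7 needs "it is in state J"; R12 needs "it carries flag F"; R13 needs "it is insured" — none of these are established.

No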